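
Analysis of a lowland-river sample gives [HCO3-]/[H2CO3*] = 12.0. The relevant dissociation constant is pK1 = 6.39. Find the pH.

From K1 = [H⁺][HCO3-]/[H2CO3*]:  pH = pK1 + log₁₀([HCO3-]/[H2CO3*])
log₁₀(12.0) = +1.079
pH = 6.39 + (+1.079) = 7.47

pH = 7.47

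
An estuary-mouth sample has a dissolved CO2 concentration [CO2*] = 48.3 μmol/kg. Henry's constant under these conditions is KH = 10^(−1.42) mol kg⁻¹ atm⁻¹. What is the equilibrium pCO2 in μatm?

pCO2 = 1270 μatm

KH = 10^(−1.42) = 3.802×10^-2 mol kg⁻¹ atm⁻¹
pCO2 = [CO2*]/KH = 48.3×10^-6 / 3.802×10^-2 = 1.27×10^-3 atm = 1270 μatm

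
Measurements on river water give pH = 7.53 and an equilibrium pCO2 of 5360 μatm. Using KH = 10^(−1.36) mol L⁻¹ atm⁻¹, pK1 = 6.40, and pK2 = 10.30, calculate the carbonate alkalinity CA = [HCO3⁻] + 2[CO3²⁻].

CA = 3.17 mmol/L

[CO2*] = KH · pCO2 = 10^(−1.36) × 5360×10^-6 = 2.340×10^-4 mol/L
α₀ = 1/(1 + K1/[H⁺] + K1K2/[H⁺]²) = 1/(1 + 10^+1.13 + 10^-1.64) = 0.06891
DIC = [CO2*]/α₀ = 2.340×10^-4 / 0.06891 = 3.396 mmol/L
CA = (α₁ + 2α₂)·DIC = (0.9295 + 2×0.001579) × 3.396 = 3.17 mmol/L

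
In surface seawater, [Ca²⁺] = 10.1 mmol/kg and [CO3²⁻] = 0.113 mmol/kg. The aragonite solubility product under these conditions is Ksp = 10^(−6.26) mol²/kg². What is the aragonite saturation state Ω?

Ksp = 10^(−6.26) = 5.495×10^-7
Ω = [Ca²⁺][CO3²⁻]/Ksp = (10.1×10^-3)(0.113×10^-3) / 5.495×10^-7 = 2.08

Ω = 2.08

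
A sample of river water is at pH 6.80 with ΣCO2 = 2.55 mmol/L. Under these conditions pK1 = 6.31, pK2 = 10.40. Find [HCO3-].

α₁ = 1 / (1 + [H⁺]/K1 + K2/[H⁺]) = 1 / (1 + 10^-0.49 + 10^-3.60)
   = 1 / (1 + 0.32359 + 0.00025119) = 1/1.3238 = 0.7554
[HCO3⁻] = α₁ × DIC = 0.7554 × 2.55 = 1.93 mmol/L

[HCO3⁻] = 1.93 mmol/L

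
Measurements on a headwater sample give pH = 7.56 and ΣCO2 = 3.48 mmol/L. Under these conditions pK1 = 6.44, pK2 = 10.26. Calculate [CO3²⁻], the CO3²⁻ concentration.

α₂ = 1 / (1 + [H⁺]/K2 + [H⁺]²/(K1K2)) = 1 / (1 + 10^+2.70 + 10^+1.58)
   = 1 / (1 + 501.19 + 38.019) = 1/540.21 = 0.001851
[CO3²⁻] = α₂ × DIC = 0.001851 × 3.48 = 0.00644 mmol/L = 6.44 μmol/L

[CO3²⁻] = 6.44 μmol/L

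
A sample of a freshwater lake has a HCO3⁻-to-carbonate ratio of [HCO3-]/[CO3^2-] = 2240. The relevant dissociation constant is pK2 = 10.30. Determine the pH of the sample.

From K2 = [H⁺][CO3^2-]/[HCO3-]:  pH = pK2 − log₁₀([HCO3-]/[CO3^2-])
log₁₀(2240) = +3.350
pH = 10.30 − (+3.350) = 6.95

pH = 6.95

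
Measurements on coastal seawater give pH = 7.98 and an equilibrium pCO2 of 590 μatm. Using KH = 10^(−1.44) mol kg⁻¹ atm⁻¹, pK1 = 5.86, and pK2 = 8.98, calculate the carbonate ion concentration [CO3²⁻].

[CO2*] = KH · pCO2 = 10^(−1.44) × 590×10^-6 = 2.142×10^-5 mol/kg
α₀ = 1/(1 + K1/[H⁺] + K1K2/[H⁺]²) = 1/(1 + 10^+2.12 + 10^+1.12) = 0.006849
DIC = [CO2*]/α₀ = 2.142×10^-5 / 0.006849 = 3.128 mmol/kg
[CO3²⁻] = α₂·DIC; α₂ = 0.09029, so [CO3²⁻] = 0.09029 × 3.128 = 0.282 mmol/kg

[CO3²⁻] = 0.282 mmol/kg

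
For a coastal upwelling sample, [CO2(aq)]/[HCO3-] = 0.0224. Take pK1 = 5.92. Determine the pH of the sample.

pH = 7.57

From K1 = [H⁺][HCO3-]/[CO2(aq)]:  pH = pK1 − log₁₀([CO2(aq)]/[HCO3-])
log₁₀(0.0224) = -1.650
pH = 5.92 − (-1.650) = 7.57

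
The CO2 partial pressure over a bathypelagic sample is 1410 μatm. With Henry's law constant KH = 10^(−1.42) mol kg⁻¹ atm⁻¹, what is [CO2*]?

KH = 10^(−1.42) = 3.802×10^-2 mol kg⁻¹ atm⁻¹
[CO2*] = KH · pCO2 = 3.802×10^-2 × 1410×10^-6 atm = 5.36×10^-5 mol/kg

[CO2*] = 53.6 μmol/kg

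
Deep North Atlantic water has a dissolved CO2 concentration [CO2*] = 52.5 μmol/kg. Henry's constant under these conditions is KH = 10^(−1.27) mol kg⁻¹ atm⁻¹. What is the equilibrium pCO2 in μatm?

pCO2 = 978 μatm

KH = 10^(−1.27) = 5.370×10^-2 mol kg⁻¹ atm⁻¹
pCO2 = [CO2*]/KH = 52.5×10^-6 / 5.370×10^-2 = 9.78×10^-4 atm = 978 μatm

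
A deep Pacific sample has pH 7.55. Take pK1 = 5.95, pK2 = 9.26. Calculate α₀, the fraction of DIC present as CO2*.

α₀ = 0.0240

α₀ = 1 / (1 + K1/[H⁺] + K1K2/[H⁺]²) = 1 / (1 + 10^+1.60 + 10^-0.11)
   = 1 / (1 + 39.811 + 0.77625) = 1/41.587 = 0.02405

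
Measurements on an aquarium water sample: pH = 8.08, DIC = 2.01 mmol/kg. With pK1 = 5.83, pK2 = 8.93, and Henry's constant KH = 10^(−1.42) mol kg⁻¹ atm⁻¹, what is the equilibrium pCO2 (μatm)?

pCO2 = 259 μatm

α₀ = 1 / (1 + K1/[H⁺] + K1K2/[H⁺]²) = 1 / (1 + 10^+2.25 + 10^+1.40)
   = 1 / (1 + 177.83 + 25.119) = 1/203.95 = 0.004903
[CO2*] = α₀ × DIC = 0.004903 × 2.01 = 0.009856 mmol/kg = 9.856 μmol/kg
pCO2 = [CO2*]/KH = 9.856×10^-6 / 3.802×10^-2 = 259 μatm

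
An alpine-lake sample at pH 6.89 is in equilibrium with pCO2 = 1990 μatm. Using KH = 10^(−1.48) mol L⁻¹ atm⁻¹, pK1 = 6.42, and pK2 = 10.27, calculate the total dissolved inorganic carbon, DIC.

DIC = 0.260 mmol/L

[CO2*] = KH · pCO2 = 10^(−1.48) × 1990×10^-6 = 6.590×10^-5 mol/L
α₀ = 1/(1 + K1/[H⁺] + K1K2/[H⁺]²) = 1/(1 + 10^+0.47 + 10^-2.91) = 0.2530
DIC = [CO2*]/α₀ = 6.590×10^-5 / 0.2530 = 0.260 mmol/L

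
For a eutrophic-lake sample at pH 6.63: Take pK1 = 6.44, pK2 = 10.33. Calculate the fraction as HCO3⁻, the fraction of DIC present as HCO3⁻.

α₁ = 0.608

α₁ = 1 / (1 + [H⁺]/K1 + K2/[H⁺]) = 1 / (1 + 10^-0.19 + 10^-3.70)
   = 1 / (1 + 0.64565 + 0.00019953) = 1/1.6459 = 0.6076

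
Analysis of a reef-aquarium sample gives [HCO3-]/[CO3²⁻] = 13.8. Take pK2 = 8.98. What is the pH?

pH = 7.84

From K2 = [H⁺][CO3²⁻]/[HCO3-]:  pH = pK2 − log₁₀([HCO3-]/[CO3²⁻])
log₁₀(13.8) = +1.140
pH = 8.98 − (+1.140) = 7.84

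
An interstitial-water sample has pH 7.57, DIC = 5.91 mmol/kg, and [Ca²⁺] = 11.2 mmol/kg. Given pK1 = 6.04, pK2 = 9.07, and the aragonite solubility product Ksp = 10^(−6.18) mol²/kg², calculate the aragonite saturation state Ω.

Ω = 2.99

α₂ = 1 / (1 + [H⁺]/K2 + [H⁺]²/(K1K2)) = 1 / (1 + 10^+1.50 + 10^-0.03)
   = 1 / (1 + 31.623 + 0.93325) = 1/33.556 = 0.02980
[CO3²⁻] = α₂ × DIC = 0.02980 × 5.91 = 0.1761 mmol/kg
Ksp = 10^(−6.18) = 6.607×10^-7
Ω = [Ca²⁺][CO3²⁻]/Ksp = (11.2×10^-3)(1.761×10^-4) / 6.607×10^-7 = 2.99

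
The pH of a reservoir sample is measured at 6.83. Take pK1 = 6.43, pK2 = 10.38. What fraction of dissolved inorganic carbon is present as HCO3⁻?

α₁ = 1 / (1 + [H⁺]/K1 + K2/[H⁺]) = 1 / (1 + 10^-0.40 + 10^-3.55)
   = 1 / (1 + 0.39811 + 0.00028184) = 1/1.3984 = 0.7151

α₁ = 0.715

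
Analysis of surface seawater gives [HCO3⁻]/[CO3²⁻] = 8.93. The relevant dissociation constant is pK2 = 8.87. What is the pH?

pH = 7.92

From K2 = [H⁺][CO3²⁻]/[HCO3⁻]:  pH = pK2 − log₁₀([HCO3⁻]/[CO3²⁻])
log₁₀(8.93) = +0.951
pH = 8.87 − (+0.951) = 7.92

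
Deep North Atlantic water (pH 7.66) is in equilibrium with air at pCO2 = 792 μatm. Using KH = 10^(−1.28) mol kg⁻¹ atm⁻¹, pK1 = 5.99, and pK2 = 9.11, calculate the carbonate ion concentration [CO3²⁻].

[CO3²⁻] = 0.0690 mmol/kg

[CO2*] = KH · pCO2 = 10^(−1.28) × 792×10^-6 = 4.156×10^-5 mol/kg
α₀ = 1/(1 + K1/[H⁺] + K1K2/[H⁺]²) = 1/(1 + 10^+1.67 + 10^+0.22) = 0.02023
DIC = [CO2*]/α₀ = 4.156×10^-5 / 0.02023 = 2.055 mmol/kg
[CO3²⁻] = α₂·DIC; α₂ = 0.03357, so [CO3²⁻] = 0.03357 × 2.055 = 0.0690 mmol/kg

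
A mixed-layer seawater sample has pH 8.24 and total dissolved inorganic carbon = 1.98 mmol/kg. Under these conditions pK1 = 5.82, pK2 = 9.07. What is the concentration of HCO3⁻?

[HCO3⁻] = 1.72 mmol/kg

α₁ = 1 / (1 + [H⁺]/K1 + K2/[H⁺]) = 1 / (1 + 10^-2.42 + 10^-0.83)
   = 1 / (1 + 0.0038019 + 0.14791) = 1/1.1517 = 0.8683
[HCO3⁻] = α₁ × DIC = 0.8683 × 1.98 = 1.72 mmol/kg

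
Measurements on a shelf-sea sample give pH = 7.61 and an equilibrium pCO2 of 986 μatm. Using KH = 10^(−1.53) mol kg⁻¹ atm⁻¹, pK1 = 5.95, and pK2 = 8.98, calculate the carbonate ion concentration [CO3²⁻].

[CO3²⁻] = 0.0567 mmol/kg

[CO2*] = KH · pCO2 = 10^(−1.53) × 986×10^-6 = 2.910×10^-5 mol/kg
α₀ = 1/(1 + K1/[H⁺] + K1K2/[H⁺]²) = 1/(1 + 10^+1.66 + 10^+0.29) = 0.02055
DIC = [CO2*]/α₀ = 2.910×10^-5 / 0.02055 = 1.416 mmol/kg
[CO3²⁻] = α₂·DIC; α₂ = 0.04007, so [CO3²⁻] = 0.04007 × 1.416 = 0.0567 mmol/kg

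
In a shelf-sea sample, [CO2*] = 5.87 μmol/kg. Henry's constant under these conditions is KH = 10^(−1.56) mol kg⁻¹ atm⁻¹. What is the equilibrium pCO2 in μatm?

pCO2 = 213 μatm

KH = 10^(−1.56) = 2.754×10^-2 mol kg⁻¹ atm⁻¹
pCO2 = [CO2*]/KH = 5.87×10^-6 / 2.754×10^-2 = 2.13×10^-4 atm = 213 μatm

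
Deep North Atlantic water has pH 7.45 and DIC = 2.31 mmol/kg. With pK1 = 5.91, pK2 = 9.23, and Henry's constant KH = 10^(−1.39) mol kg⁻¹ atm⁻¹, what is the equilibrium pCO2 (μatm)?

α₀ = 1 / (1 + K1/[H⁺] + K1K2/[H⁺]²) = 1 / (1 + 10^+1.54 + 10^-0.24)
   = 1 / (1 + 34.674 + 0.57544) = 1/36.249 = 0.02759
[CO2*] = α₀ × DIC = 0.02759 × 2.31 = 0.06373 mmol/kg
pCO2 = [CO2*]/KH = 6.373×10^-5 / 4.074×10^-2 = 1560 μatm

pCO2 = 1560 μatm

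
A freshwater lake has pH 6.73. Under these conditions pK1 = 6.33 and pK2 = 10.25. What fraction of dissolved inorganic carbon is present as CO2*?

α₀ = 0.285

α₀ = 1 / (1 + K1/[H⁺] + K1K2/[H⁺]²) = 1 / (1 + 10^+0.40 + 10^-3.12)
   = 1 / (1 + 2.5119 + 0.00075858) = 1/3.5126 = 0.2847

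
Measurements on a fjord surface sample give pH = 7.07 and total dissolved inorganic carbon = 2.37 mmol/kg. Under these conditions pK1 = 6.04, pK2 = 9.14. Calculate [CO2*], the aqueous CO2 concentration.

α₀ = 1 / (1 + K1/[H⁺] + K1K2/[H⁺]²) = 1 / (1 + 10^+1.03 + 10^-1.04)
   = 1 / (1 + 10.715 + 0.091201) = 1/11.806 = 0.08470
[CO2*] = α₀ × DIC = 0.08470 × 2.37 = 0.201 mmol/kg

[CO2*] = 0.201 mmol/kg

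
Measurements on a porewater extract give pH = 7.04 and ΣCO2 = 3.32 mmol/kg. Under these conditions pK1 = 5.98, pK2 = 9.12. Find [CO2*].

[CO2*] = 0.264 mmol/kg

α₀ = 1 / (1 + K1/[H⁺] + K1K2/[H⁺]²) = 1 / (1 + 10^+1.06 + 10^-1.02)
   = 1 / (1 + 11.482 + 0.095499) = 1/12.577 = 0.07951
[CO2*] = α₀ × DIC = 0.07951 × 3.32 = 0.264 mmol/kg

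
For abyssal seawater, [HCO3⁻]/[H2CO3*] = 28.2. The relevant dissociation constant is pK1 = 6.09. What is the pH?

pH = 7.54

From K1 = [H⁺][HCO3⁻]/[H2CO3*]:  pH = pK1 + log₁₀([HCO3⁻]/[H2CO3*])
log₁₀(28.2) = +1.450
pH = 6.09 + (+1.450) = 7.54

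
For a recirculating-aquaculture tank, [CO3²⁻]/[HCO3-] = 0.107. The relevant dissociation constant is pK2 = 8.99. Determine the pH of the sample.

From K2 = [H⁺][CO3²⁻]/[HCO3-]:  pH = pK2 + log₁₀([CO3²⁻]/[HCO3-])
log₁₀(0.107) = -0.971
pH = 8.99 + (-0.971) = 8.02

pH = 8.02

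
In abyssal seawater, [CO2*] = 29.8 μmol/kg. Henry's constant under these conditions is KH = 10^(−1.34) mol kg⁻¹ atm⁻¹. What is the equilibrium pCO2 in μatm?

pCO2 = 652 μatm

KH = 10^(−1.34) = 4.571×10^-2 mol kg⁻¹ atm⁻¹
pCO2 = [CO2*]/KH = 29.8×10^-6 / 4.571×10^-2 = 6.52×10^-4 atm = 652 μatm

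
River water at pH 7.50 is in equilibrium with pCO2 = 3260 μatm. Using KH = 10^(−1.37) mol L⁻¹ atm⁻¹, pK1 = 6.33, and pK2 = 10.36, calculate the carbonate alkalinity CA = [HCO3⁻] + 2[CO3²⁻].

CA = 2.06 mmol/L

[CO2*] = KH · pCO2 = 10^(−1.37) × 3260×10^-6 = 1.391×10^-4 mol/L
α₀ = 1/(1 + K1/[H⁺] + K1K2/[H⁺]²) = 1/(1 + 10^+1.17 + 10^-1.69) = 0.06325
DIC = [CO2*]/α₀ = 1.391×10^-4 / 0.06325 = 2.199 mmol/L
CA = (α₁ + 2α₂)·DIC = (0.9355 + 2×0.001291) × 2.199 = 2.06 mmol/L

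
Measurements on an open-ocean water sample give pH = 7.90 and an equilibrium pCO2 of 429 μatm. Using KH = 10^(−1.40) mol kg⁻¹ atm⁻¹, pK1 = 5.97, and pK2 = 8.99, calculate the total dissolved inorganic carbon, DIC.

[CO2*] = KH · pCO2 = 10^(−1.40) × 429×10^-6 = 1.708×10^-5 mol/kg
α₀ = 1/(1 + K1/[H⁺] + K1K2/[H⁺]²) = 1/(1 + 10^+1.93 + 10^+0.84) = 0.01075
DIC = [CO2*]/α₀ = 1.708×10^-5 / 0.01075 = 1.59 mmol/kg

DIC = 1.59 mmol/kg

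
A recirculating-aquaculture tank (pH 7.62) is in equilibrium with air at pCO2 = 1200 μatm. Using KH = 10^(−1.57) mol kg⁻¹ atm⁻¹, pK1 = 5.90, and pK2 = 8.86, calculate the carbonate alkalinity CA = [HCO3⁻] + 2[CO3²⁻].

CA = 1.89 mmol/kg

[CO2*] = KH · pCO2 = 10^(−1.57) × 1200×10^-6 = 3.230×10^-5 mol/kg
α₀ = 1/(1 + K1/[H⁺] + K1K2/[H⁺]²) = 1/(1 + 10^+1.72 + 10^+0.48) = 0.01770
DIC = [CO2*]/α₀ = 3.230×10^-5 / 0.01770 = 1.825 mmol/kg
CA = (α₁ + 2α₂)·DIC = (0.9289 + 2×0.05345) × 1.825 = 1.89 mmol/kg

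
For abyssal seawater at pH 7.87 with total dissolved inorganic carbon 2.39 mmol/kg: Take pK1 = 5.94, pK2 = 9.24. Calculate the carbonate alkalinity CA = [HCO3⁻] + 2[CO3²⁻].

CA = [HCO3⁻] + 2[CO3²⁻] = (α₁ + 2α₂)·DIC
At pH 7.87: [H⁺]/K1 = 10^-1.93 = 0.011749, K2/[H⁺] = 10^-1.37 = 0.042658
α₁ = 1/(1 + 0.011749 + 0.042658) = 1/1.0544 = 0.9484; α₂ = α₁·K2/[H⁺] = 0.04046
α₁ + 2α₂ = 1.0293
CA = 1.0293 × 2.39 = 2.46 mmol/kg

CA = 2.46 mmol/kg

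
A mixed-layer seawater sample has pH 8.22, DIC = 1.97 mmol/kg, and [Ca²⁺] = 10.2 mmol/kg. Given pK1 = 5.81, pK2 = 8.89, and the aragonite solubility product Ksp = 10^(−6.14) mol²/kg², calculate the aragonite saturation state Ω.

Ω = 4.87

α₂ = 1 / (1 + [H⁺]/K2 + [H⁺]²/(K1K2)) = 1 / (1 + 10^+0.67 + 10^-1.74)
   = 1 / (1 + 4.6774 + 0.018197) = 1/5.6955 = 0.1756
[CO3²⁻] = α₂ × DIC = 0.1756 × 1.97 = 0.3459 mmol/kg
Ksp = 10^(−6.14) = 7.244×10^-7
Ω = [Ca²⁺][CO3²⁻]/Ksp = (10.2×10^-3)(3.459×10^-4) / 7.244×10^-7 = 4.87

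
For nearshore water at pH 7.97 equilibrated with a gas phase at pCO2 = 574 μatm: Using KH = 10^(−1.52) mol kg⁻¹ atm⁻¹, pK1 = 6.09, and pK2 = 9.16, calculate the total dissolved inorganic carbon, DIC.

[CO2*] = KH · pCO2 = 10^(−1.52) × 574×10^-6 = 1.733×10^-5 mol/kg
α₀ = 1/(1 + K1/[H⁺] + K1K2/[H⁺]²) = 1/(1 + 10^+1.88 + 10^+0.69) = 0.01223
DIC = [CO2*]/α₀ = 1.733×10^-5 / 0.01223 = 1.42 mmol/kg

DIC = 1.42 mmol/kg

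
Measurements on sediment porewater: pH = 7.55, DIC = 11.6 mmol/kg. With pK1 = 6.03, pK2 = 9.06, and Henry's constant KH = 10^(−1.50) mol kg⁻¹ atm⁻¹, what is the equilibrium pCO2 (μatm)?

α₀ = 1 / (1 + K1/[H⁺] + K1K2/[H⁺]²) = 1 / (1 + 10^+1.52 + 10^+0.01)
   = 1 / (1 + 33.113 + 1.0233) = 1/35.136 = 0.02846
[CO2*] = α₀ × DIC = 0.02846 × 11.6 = 0.3301 mmol/kg
pCO2 = [CO2*]/KH = 3.301×10^-4 / 3.162×10^-2 = 1.04×10^4 μatm

pCO2 = 1.04×10^4 μatm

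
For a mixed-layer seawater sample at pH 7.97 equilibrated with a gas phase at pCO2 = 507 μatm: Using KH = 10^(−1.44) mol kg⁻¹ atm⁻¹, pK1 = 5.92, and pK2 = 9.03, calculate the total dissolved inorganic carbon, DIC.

[CO2*] = KH · pCO2 = 10^(−1.44) × 507×10^-6 = 1.841×10^-5 mol/kg
α₀ = 1/(1 + K1/[H⁺] + K1K2/[H⁺]²) = 1/(1 + 10^+2.05 + 10^+0.99) = 0.008132
DIC = [CO2*]/α₀ = 1.841×10^-5 / 0.008132 = 2.26 mmol/kg

DIC = 2.26 mmol/kg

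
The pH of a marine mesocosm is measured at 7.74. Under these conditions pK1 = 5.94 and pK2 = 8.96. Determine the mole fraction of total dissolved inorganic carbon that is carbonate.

α₂ = 0.0560

α₂ = 1 / (1 + [H⁺]/K2 + [H⁺]²/(K1K2)) = 1 / (1 + 10^+1.22 + 10^-0.58)
   = 1 / (1 + 16.596 + 0.26303) = 1/17.859 = 0.05599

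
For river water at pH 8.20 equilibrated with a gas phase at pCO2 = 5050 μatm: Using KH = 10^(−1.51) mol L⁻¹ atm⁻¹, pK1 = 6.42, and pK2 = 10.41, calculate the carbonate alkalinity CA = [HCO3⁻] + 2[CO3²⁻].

CA = 9.52 mmol/L

[CO2*] = KH · pCO2 = 10^(−1.51) × 5050×10^-6 = 1.561×10^-4 mol/L
α₀ = 1/(1 + K1/[H⁺] + K1K2/[H⁺]²) = 1/(1 + 10^+1.78 + 10^-0.43) = 0.01623
DIC = [CO2*]/α₀ = 1.561×10^-4 / 0.01623 = 9.618 mmol/L
CA = (α₁ + 2α₂)·DIC = (0.9777 + 2×0.006029) × 9.618 = 9.52 mmol/L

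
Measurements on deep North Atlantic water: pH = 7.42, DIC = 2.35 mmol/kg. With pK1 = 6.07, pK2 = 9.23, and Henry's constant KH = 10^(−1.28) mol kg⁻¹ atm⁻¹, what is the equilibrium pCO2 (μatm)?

pCO2 = 1890 μatm

α₀ = 1 / (1 + K1/[H⁺] + K1K2/[H⁺]²) = 1 / (1 + 10^+1.35 + 10^-0.46)
   = 1 / (1 + 22.387 + 0.34674) = 1/23.734 = 0.04213
[CO2*] = α₀ × DIC = 0.04213 × 2.35 = 0.09901 mmol/kg
pCO2 = [CO2*]/KH = 9.901×10^-5 / 5.248×10^-2 = 1890 μatm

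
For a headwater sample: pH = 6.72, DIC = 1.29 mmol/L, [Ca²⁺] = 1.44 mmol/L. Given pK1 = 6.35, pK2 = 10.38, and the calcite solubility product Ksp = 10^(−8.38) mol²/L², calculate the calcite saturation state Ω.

α₂ = 1 / (1 + [H⁺]/K2 + [H⁺]²/(K1K2)) = 1 / (1 + 10^+3.66 + 10^+3.29)
   = 1 / (1 + 4570.9 + 1949.8) = 1/6521.7 = 0.0001533
[CO3²⁻] = α₂ × DIC = 0.0001533 × 1.29 = 0.0001978 mmol/L = 0.1978 μmol/L
Ksp = 10^(−8.38) = 4.169×10^-9
Ω = [Ca²⁺][CO3²⁻]/Ksp = (1.44×10^-3)(1.978×10^-7) / 4.169×10^-9 = 0.0683

Ω = 0.0683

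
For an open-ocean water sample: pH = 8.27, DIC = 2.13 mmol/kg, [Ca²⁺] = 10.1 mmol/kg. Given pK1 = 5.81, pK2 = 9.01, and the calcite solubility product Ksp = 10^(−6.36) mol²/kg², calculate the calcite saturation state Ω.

α₂ = 1 / (1 + [H⁺]/K2 + [H⁺]²/(K1K2)) = 1 / (1 + 10^+0.74 + 10^-1.72)
   = 1 / (1 + 5.4954 + 0.019055) = 1/6.5145 = 0.1535
[CO3²⁻] = α₂ × DIC = 0.1535 × 2.13 = 0.3270 mmol/kg
Ksp = 10^(−6.36) = 4.365×10^-7
Ω = [Ca²⁺][CO3²⁻]/Ksp = (10.1×10^-3)(3.270×10^-4) / 4.365×10^-7 = 7.57

Ω = 7.57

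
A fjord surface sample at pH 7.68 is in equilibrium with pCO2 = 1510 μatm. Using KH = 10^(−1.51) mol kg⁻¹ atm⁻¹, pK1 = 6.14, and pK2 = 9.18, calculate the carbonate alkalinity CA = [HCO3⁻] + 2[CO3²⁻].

CA = 1.72 mmol/kg

[CO2*] = KH · pCO2 = 10^(−1.51) × 1510×10^-6 = 4.666×10^-5 mol/kg
α₀ = 1/(1 + K1/[H⁺] + K1K2/[H⁺]²) = 1/(1 + 10^+1.54 + 10^+0.04) = 0.02720
DIC = [CO2*]/α₀ = 4.666×10^-5 / 0.02720 = 1.716 mmol/kg
CA = (α₁ + 2α₂)·DIC = (0.9430 + 2×0.02982) × 1.716 = 1.72 mmol/kg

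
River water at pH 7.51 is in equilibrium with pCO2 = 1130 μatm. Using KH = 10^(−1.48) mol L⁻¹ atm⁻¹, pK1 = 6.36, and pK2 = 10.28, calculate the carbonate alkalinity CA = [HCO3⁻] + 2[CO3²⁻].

CA = 0.530 mmol/L

[CO2*] = KH · pCO2 = 10^(−1.48) × 1130×10^-6 = 3.742×10^-5 mol/L
α₀ = 1/(1 + K1/[H⁺] + K1K2/[H⁺]²) = 1/(1 + 10^+1.15 + 10^-1.62) = 0.06601
DIC = [CO2*]/α₀ = 3.742×10^-5 / 0.06601 = 0.5669 mmol/L
CA = (α₁ + 2α₂)·DIC = (0.9324 + 2×0.001583) × 0.5669 = 0.530 mmol/L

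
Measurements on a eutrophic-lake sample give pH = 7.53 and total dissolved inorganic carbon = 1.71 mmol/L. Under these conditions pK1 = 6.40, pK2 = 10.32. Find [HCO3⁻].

α₁ = 1 / (1 + [H⁺]/K1 + K2/[H⁺]) = 1 / (1 + 10^-1.13 + 10^-2.79)
   = 1 / (1 + 0.074131 + 0.0016218) = 1/1.0758 = 0.9296
[HCO3⁻] = α₁ × DIC = 0.9296 × 1.71 = 1.59 mmol/L

[HCO3⁻] = 1.59 mmol/L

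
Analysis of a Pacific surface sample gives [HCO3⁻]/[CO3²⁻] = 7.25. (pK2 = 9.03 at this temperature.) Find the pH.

pH = 8.17

From K2 = [H⁺][CO3²⁻]/[HCO3⁻]:  pH = pK2 − log₁₀([HCO3⁻]/[CO3²⁻])
log₁₀(7.25) = +0.860
pH = 9.03 − (+0.860) = 8.17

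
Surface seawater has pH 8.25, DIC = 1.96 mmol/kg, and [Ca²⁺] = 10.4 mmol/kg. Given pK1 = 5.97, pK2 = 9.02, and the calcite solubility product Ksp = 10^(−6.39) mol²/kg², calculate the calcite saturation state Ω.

α₂ = 1 / (1 + [H⁺]/K2 + [H⁺]²/(K1K2)) = 1 / (1 + 10^+0.77 + 10^-1.51)
   = 1 / (1 + 5.8884 + 0.030903) = 1/6.9193 = 0.1445
[CO3²⁻] = α₂ × DIC = 0.1445 × 1.96 = 0.2833 mmol/kg
Ksp = 10^(−6.39) = 4.074×10^-7
Ω = [Ca²⁺][CO3²⁻]/Ksp = (10.4×10^-3)(2.833×10^-4) / 4.074×10^-7 = 7.23

Ω = 7.23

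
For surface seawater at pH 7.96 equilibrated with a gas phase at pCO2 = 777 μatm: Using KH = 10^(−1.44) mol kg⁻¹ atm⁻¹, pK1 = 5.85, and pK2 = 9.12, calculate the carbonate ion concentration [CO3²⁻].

[CO3²⁻] = 0.251 mmol/kg

[CO2*] = KH · pCO2 = 10^(−1.44) × 777×10^-6 = 2.821×10^-5 mol/kg
α₀ = 1/(1 + K1/[H⁺] + K1K2/[H⁺]²) = 1/(1 + 10^+2.11 + 10^+0.95) = 0.007208
DIC = [CO2*]/α₀ = 2.821×10^-5 / 0.007208 = 3.914 mmol/kg
[CO3²⁻] = α₂·DIC; α₂ = 0.06424, so [CO3²⁻] = 0.06424 × 3.914 = 0.251 mmol/kg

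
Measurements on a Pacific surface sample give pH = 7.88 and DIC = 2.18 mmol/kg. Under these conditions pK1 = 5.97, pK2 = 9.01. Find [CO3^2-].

[CO3²⁻] = 0.149 mmol/kg

α₂ = 1 / (1 + [H⁺]/K2 + [H⁺]²/(K1K2)) = 1 / (1 + 10^+1.13 + 10^-0.78)
   = 1 / (1 + 13.490 + 0.16596) = 1/14.656 = 0.06823
[CO3²⁻] = α₂ × DIC = 0.06823 × 2.18 = 0.149 mmol/kg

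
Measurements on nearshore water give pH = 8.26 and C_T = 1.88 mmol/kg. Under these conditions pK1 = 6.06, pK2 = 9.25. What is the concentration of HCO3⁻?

[HCO3⁻] = 1.70 mmol/kg

α₁ = 1 / (1 + [H⁺]/K1 + K2/[H⁺]) = 1 / (1 + 10^-2.20 + 10^-0.99)
   = 1 / (1 + 0.0063096 + 0.10233) = 1/1.1086 = 0.9020
[HCO3⁻] = α₁ × DIC = 0.9020 × 1.88 = 1.70 mmol/kg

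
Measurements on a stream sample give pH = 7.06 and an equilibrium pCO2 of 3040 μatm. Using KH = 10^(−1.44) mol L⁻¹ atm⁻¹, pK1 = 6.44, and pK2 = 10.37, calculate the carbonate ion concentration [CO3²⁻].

[CO2*] = KH · pCO2 = 10^(−1.44) × 3040×10^-6 = 1.104×10^-4 mol/L
α₀ = 1/(1 + K1/[H⁺] + K1K2/[H⁺]²) = 1/(1 + 10^+0.62 + 10^-2.69) = 0.1934
DIC = [CO2*]/α₀ = 1.104×10^-4 / 0.1934 = 0.5707 mmol/L
[CO3²⁻] = α₂·DIC; α₂ = 0.0003949, so [CO3²⁻] = 0.0003949 × 0.5707 = 0.000225 mmol/L = 0.225 μmol/L

[CO3²⁻] = 0.225 μmol/L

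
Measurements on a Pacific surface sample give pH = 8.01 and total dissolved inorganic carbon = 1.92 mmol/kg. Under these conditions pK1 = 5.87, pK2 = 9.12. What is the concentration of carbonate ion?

[CO3²⁻] = 0.137 mmol/kg

α₂ = 1 / (1 + [H⁺]/K2 + [H⁺]²/(K1K2)) = 1 / (1 + 10^+1.11 + 10^-1.03)
   = 1 / (1 + 12.882 + 0.093325) = 1/13.976 = 0.07155
[CO3²⁻] = α₂ × DIC = 0.07155 × 1.92 = 0.137 mmol/kg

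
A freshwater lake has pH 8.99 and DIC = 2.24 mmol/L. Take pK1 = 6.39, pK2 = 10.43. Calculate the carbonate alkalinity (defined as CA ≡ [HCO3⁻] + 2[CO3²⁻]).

CA = [HCO3⁻] + 2[CO3²⁻] = (α₁ + 2α₂)·DIC
At pH 8.99: [H⁺]/K1 = 10^-2.60 = 0.0025119, K2/[H⁺] = 10^-1.44 = 0.036308
α₁ = 1/(1 + 0.0025119 + 0.036308) = 1/1.0388 = 0.9626; α₂ = α₁·K2/[H⁺] = 0.03495
α₁ + 2α₂ = 1.0325
CA = 1.0325 × 2.24 = 2.31 mmol/L

CA = 2.31 mmol/L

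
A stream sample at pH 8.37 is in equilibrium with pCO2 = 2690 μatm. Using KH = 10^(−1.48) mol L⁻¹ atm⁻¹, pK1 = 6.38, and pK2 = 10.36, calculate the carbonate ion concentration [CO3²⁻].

[CO2*] = KH · pCO2 = 10^(−1.48) × 2690×10^-6 = 8.907×10^-5 mol/L
α₀ = 1/(1 + K1/[H⁺] + K1K2/[H⁺]²) = 1/(1 + 10^+1.99 + 10^+0.00) = 0.01003
DIC = [CO2*]/α₀ = 8.907×10^-5 / 0.01003 = 8.883 mmol/L
[CO3²⁻] = α₂·DIC; α₂ = 0.01003, so [CO3²⁻] = 0.01003 × 8.883 = 0.0891 mmol/L

[CO3²⁻] = 0.0891 mmol/L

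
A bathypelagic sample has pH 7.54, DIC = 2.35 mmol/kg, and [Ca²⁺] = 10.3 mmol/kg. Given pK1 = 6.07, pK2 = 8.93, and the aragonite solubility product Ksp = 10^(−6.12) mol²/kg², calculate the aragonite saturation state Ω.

α₂ = 1 / (1 + [H⁺]/K2 + [H⁺]²/(K1K2)) = 1 / (1 + 10^+1.39 + 10^-0.08)
   = 1 / (1 + 24.547 + 0.83176) = 1/26.379 = 0.03791
[CO3²⁻] = α₂ × DIC = 0.03791 × 2.35 = 0.08909 mmol/kg
Ksp = 10^(−6.12) = 7.586×10^-7
Ω = [Ca²⁺][CO3²⁻]/Ksp = (10.3×10^-3)(8.909×10^-5) / 7.586×10^-7 = 1.21

Ω = 1.21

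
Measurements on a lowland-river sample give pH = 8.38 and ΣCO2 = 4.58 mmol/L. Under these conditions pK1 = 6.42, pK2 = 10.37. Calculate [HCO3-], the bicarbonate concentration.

[HCO3⁻] = 4.48 mmol/L

α₁ = 1 / (1 + [H⁺]/K1 + K2/[H⁺]) = 1 / (1 + 10^-1.96 + 10^-1.99)
   = 1 / (1 + 0.010965 + 0.010233) = 1/1.0212 = 0.9792
[HCO3⁻] = α₁ × DIC = 0.9792 × 4.58 = 4.48 mmol/L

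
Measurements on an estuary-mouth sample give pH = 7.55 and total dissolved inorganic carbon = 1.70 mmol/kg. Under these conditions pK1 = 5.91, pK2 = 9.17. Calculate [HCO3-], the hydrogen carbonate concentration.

[HCO3⁻] = 1.62 mmol/kg

α₁ = 1 / (1 + [H⁺]/K1 + K2/[H⁺]) = 1 / (1 + 10^-1.64 + 10^-1.62)
   = 1 / (1 + 0.022909 + 0.023988) = 1/1.0469 = 0.9552
[HCO3⁻] = α₁ × DIC = 0.9552 × 1.70 = 1.62 mmol/kg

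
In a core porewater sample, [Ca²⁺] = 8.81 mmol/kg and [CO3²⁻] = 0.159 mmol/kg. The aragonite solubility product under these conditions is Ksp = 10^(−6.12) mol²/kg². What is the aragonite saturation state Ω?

Ω = 1.85

Ksp = 10^(−6.12) = 7.586×10^-7
Ω = [Ca²⁺][CO3²⁻]/Ksp = (8.81×10^-3)(0.159×10^-3) / 7.586×10^-7 = 1.85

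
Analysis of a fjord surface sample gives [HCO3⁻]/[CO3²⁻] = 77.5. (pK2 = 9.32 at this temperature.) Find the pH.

pH = 7.43

From K2 = [H⁺][CO3²⁻]/[HCO3⁻]:  pH = pK2 − log₁₀([HCO3⁻]/[CO3²⁻])
log₁₀(77.5) = +1.889
pH = 9.32 − (+1.889) = 7.43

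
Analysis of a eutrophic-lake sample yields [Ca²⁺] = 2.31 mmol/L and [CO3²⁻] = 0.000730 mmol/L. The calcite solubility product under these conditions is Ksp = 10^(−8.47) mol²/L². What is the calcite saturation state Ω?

Ω = 0.498

Ksp = 10^(−8.47) = 3.388×10^-9
Ω = [Ca²⁺][CO3²⁻]/Ksp = (2.31×10^-3)(0.000730×10^-3) / 3.388×10^-9 = 0.498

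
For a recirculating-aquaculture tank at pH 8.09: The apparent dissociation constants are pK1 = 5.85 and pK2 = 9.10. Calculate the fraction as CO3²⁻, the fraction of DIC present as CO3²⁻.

α₂ = 0.0886

α₂ = 1 / (1 + [H⁺]/K2 + [H⁺]²/(K1K2)) = 1 / (1 + 10^+1.01 + 10^-1.23)
   = 1 / (1 + 10.233 + 0.058884) = 1/11.292 = 0.08856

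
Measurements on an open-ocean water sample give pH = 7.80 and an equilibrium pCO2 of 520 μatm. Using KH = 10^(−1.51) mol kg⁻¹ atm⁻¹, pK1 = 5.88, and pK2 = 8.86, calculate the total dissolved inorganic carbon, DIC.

[CO2*] = KH · pCO2 = 10^(−1.51) × 520×10^-6 = 1.607×10^-5 mol/kg
α₀ = 1/(1 + K1/[H⁺] + K1K2/[H⁺]²) = 1/(1 + 10^+1.92 + 10^+0.86) = 0.01094
DIC = [CO2*]/α₀ = 1.607×10^-5 / 0.01094 = 1.47 mmol/kg

DIC = 1.47 mmol/kg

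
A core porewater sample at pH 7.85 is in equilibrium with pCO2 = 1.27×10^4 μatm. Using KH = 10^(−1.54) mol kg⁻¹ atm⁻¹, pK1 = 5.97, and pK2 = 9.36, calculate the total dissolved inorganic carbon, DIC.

DIC = 29.0 mmol/kg

[CO2*] = KH · pCO2 = 10^(−1.54) × 1.27×10^4×10^-6 = 3.663×10^-4 mol/kg
α₀ = 1/(1 + K1/[H⁺] + K1K2/[H⁺]²) = 1/(1 + 10^+1.88 + 10^+0.37) = 0.01263
DIC = [CO2*]/α₀ = 3.663×10^-4 / 0.01263 = 29.0 mmol/kg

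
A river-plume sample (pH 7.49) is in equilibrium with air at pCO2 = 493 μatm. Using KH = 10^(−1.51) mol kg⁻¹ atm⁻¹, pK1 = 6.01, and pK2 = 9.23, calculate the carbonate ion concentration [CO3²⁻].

[CO2*] = KH · pCO2 = 10^(−1.51) × 493×10^-6 = 1.524×10^-5 mol/kg
α₀ = 1/(1 + K1/[H⁺] + K1K2/[H⁺]²) = 1/(1 + 10^+1.48 + 10^-0.26) = 0.03150
DIC = [CO2*]/α₀ = 1.524×10^-5 / 0.03150 = 0.4837 mmol/kg
[CO3²⁻] = α₂·DIC; α₂ = 0.01731, so [CO3²⁻] = 0.01731 × 0.4837 = 0.00837 mmol/kg = 8.37 μmol/kg

[CO3²⁻] = 8.37 μmol/kg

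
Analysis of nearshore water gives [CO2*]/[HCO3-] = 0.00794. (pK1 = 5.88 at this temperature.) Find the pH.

pH = 7.98

From K1 = [H⁺][HCO3-]/[CO2*]:  pH = pK1 − log₁₀([CO2*]/[HCO3-])
log₁₀(0.00794) = -2.100
pH = 5.88 − (-2.100) = 7.98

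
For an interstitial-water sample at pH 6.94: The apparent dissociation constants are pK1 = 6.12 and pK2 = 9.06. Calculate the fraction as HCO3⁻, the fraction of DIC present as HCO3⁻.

α₁ = 1 / (1 + [H⁺]/K1 + K2/[H⁺]) = 1 / (1 + 10^-0.82 + 10^-2.12)
   = 1 / (1 + 0.15136 + 0.0075858) = 1/1.1589 = 0.8629

α₁ = 0.863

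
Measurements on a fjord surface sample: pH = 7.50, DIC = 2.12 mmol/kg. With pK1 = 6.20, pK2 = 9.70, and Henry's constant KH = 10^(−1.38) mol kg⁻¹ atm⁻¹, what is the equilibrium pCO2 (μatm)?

α₀ = 1 / (1 + K1/[H⁺] + K1K2/[H⁺]²) = 1 / (1 + 10^+1.30 + 10^-0.90)
   = 1 / (1 + 19.953 + 0.12589) = 1/21.079 = 0.04744
[CO2*] = α₀ × DIC = 0.04744 × 2.12 = 0.1006 mmol/kg
pCO2 = [CO2*]/KH = 1.006×10^-4 / 4.169×10^-2 = 2410 μatm

pCO2 = 2410 μatm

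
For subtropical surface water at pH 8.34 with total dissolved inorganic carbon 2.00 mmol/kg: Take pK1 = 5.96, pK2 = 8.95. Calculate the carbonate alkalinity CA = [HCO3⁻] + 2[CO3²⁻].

CA = [HCO3⁻] + 2[CO3²⁻] = (α₁ + 2α₂)·DIC
At pH 8.34: [H⁺]/K1 = 10^-2.38 = 0.0041687, K2/[H⁺] = 10^-0.61 = 0.24547
α₁ = 1/(1 + 0.0041687 + 0.24547) = 1/1.2496 = 0.8002; α₂ = α₁·K2/[H⁺] = 0.1964
α₁ + 2α₂ = 1.1931
CA = 1.1931 × 2.00 = 2.39 mmol/kg

CA = 2.39 mmol/kg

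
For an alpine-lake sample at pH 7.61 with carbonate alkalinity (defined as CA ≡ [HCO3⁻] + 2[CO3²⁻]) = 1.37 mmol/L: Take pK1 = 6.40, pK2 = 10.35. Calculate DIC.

CA = [HCO3⁻] + 2[CO3²⁻] = (α₁ + 2α₂)·DIC
At pH 7.61: [H⁺]/K1 = 10^-1.21 = 0.061660, K2/[H⁺] = 10^-2.74 = 0.0018197
α₁ = 1/(1 + 0.061660 + 0.0018197) = 1/1.0635 = 0.9403; α₂ = α₁·K2/[H⁺] = 0.001711
α₁ + 2α₂ = 0.9437
DIC = CA / (α₁ + 2α₂) = 1.37 / 0.9437 = 1.45 mmol/L

DIC = 1.45 mmol/L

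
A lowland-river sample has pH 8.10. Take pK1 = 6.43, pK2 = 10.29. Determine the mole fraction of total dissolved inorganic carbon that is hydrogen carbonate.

α₁ = 0.973

α₁ = 1 / (1 + [H⁺]/K1 + K2/[H⁺]) = 1 / (1 + 10^-1.67 + 10^-2.19)
   = 1 / (1 + 0.021380 + 0.0064565) = 1/1.0278 = 0.9729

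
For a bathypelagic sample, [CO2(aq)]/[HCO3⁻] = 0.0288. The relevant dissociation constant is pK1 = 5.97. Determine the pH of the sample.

From K1 = [H⁺][HCO3⁻]/[CO2(aq)]:  pH = pK1 − log₁₀([CO2(aq)]/[HCO3⁻])
log₁₀(0.0288) = -1.541
pH = 5.97 − (-1.541) = 7.51

pH = 7.51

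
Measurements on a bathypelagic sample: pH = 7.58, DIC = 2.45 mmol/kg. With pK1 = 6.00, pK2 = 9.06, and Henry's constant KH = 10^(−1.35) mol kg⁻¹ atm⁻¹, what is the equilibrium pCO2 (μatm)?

pCO2 = 1360 μatm

α₀ = 1 / (1 + K1/[H⁺] + K1K2/[H⁺]²) = 1 / (1 + 10^+1.58 + 10^+0.10)
   = 1 / (1 + 38.019 + 1.2589) = 1/40.278 = 0.02483
[CO2*] = α₀ × DIC = 0.02483 × 2.45 = 0.06083 mmol/kg
pCO2 = [CO2*]/KH = 6.083×10^-5 / 4.467×10^-2 = 1360 μatm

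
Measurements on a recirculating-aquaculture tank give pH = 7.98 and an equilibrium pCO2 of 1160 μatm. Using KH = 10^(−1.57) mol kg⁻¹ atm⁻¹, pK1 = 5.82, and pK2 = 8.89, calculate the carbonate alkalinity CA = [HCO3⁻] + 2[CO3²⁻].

[CO2*] = KH · pCO2 = 10^(−1.57) × 1160×10^-6 = 3.122×10^-5 mol/kg
α₀ = 1/(1 + K1/[H⁺] + K1K2/[H⁺]²) = 1/(1 + 10^+2.16 + 10^+1.25) = 0.006123
DIC = [CO2*]/α₀ = 3.122×10^-5 / 0.006123 = 5.099 mmol/kg
CA = (α₁ + 2α₂)·DIC = (0.8850 + 2×0.1089) × 5.099 = 5.62 mmol/kg

CA = 5.62 mmol/kg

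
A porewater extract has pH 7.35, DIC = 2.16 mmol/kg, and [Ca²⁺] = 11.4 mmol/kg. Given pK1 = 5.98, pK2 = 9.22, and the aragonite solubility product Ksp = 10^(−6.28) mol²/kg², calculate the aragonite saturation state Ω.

Ω = 0.599

α₂ = 1 / (1 + [H⁺]/K2 + [H⁺]²/(K1K2)) = 1 / (1 + 10^+1.87 + 10^+0.50)
   = 1 / (1 + 74.131 + 3.1623) = 1/78.293 = 0.01277
[CO3²⁻] = α₂ × DIC = 0.01277 × 2.16 = 0.02759 mmol/kg
Ksp = 10^(−6.28) = 5.248×10^-7
Ω = [Ca²⁺][CO3²⁻]/Ksp = (11.4×10^-3)(2.759×10^-5) / 5.248×10^-7 = 0.599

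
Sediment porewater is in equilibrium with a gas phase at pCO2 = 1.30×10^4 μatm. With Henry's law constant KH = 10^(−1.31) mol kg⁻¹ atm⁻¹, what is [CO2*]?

[CO2*] = 637 μmol/kg

KH = 10^(−1.31) = 4.898×10^-2 mol kg⁻¹ atm⁻¹
[CO2*] = KH · pCO2 = 4.898×10^-2 × 1.30×10^4×10^-6 atm = 6.37×10^-4 mol/kg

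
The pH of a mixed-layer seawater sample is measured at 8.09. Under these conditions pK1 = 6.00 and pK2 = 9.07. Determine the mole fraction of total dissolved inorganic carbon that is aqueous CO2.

α₀ = 0.00730

α₀ = 1 / (1 + K1/[H⁺] + K1K2/[H⁺]²) = 1 / (1 + 10^+2.09 + 10^+1.11)
   = 1 / (1 + 123.03 + 12.882) = 1/136.91 = 0.007304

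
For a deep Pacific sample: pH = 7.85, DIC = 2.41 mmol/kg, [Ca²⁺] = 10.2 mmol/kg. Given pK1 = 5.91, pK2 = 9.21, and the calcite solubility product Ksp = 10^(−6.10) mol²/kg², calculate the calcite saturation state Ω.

Ω = 1.28

α₂ = 1 / (1 + [H⁺]/K2 + [H⁺]²/(K1K2)) = 1 / (1 + 10^+1.36 + 10^-0.58)
   = 1 / (1 + 22.909 + 0.26303) = 1/24.172 = 0.04137
[CO3²⁻] = α₂ × DIC = 0.04137 × 2.41 = 0.09970 mmol/kg
Ksp = 10^(−6.10) = 7.943×10^-7
Ω = [Ca²⁺][CO3²⁻]/Ksp = (10.2×10^-3)(9.970×10^-5) / 7.943×10^-7 = 1.28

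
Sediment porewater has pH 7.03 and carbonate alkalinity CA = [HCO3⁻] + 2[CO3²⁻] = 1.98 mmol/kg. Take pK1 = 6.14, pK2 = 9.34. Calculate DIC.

CA = [HCO3⁻] + 2[CO3²⁻] = (α₁ + 2α₂)·DIC
At pH 7.03: [H⁺]/K1 = 10^-0.89 = 0.12882, K2/[H⁺] = 10^-2.31 = 0.0048978
α₁ = 1/(1 + 0.12882 + 0.0048978) = 1/1.1337 = 0.8820; α₂ = α₁·K2/[H⁺] = 0.004320
α₁ + 2α₂ = 0.8907
DIC = CA / (α₁ + 2α₂) = 1.98 / 0.8907 = 2.22 mmol/kg

DIC = 2.22 mmol/kg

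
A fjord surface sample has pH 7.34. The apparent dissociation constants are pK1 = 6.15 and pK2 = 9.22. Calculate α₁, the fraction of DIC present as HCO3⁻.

α₁ = 1 / (1 + [H⁺]/K1 + K2/[H⁺]) = 1 / (1 + 10^-1.19 + 10^-1.88)
   = 1 / (1 + 0.064565 + 0.013183) = 1/1.0777 = 0.9279

α₁ = 0.928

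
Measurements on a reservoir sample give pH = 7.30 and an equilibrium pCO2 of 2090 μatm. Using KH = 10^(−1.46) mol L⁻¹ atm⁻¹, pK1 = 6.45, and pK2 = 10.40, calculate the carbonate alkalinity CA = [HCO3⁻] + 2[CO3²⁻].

CA = 0.514 mmol/L

[CO2*] = KH · pCO2 = 10^(−1.46) × 2090×10^-6 = 7.247×10^-5 mol/L
α₀ = 1/(1 + K1/[H⁺] + K1K2/[H⁺]²) = 1/(1 + 10^+0.85 + 10^-2.25) = 0.1237
DIC = [CO2*]/α₀ = 7.247×10^-5 / 0.1237 = 0.5859 mmol/L
CA = (α₁ + 2α₂)·DIC = (0.8756 + 2×0.0006955) × 0.5859 = 0.514 mmol/L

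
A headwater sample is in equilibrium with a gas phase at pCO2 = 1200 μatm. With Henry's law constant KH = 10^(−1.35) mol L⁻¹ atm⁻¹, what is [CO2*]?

KH = 10^(−1.35) = 4.467×10^-2 mol L⁻¹ atm⁻¹
[CO2*] = KH · pCO2 = 4.467×10^-2 × 1200×10^-6 atm = 5.36×10^-5 mol/L

[CO2*] = 53.6 μmol/L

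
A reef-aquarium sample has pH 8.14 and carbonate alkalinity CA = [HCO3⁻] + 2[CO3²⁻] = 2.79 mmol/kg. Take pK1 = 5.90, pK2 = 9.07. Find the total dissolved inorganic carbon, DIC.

DIC = 2.54 mmol/kg

CA = [HCO3⁻] + 2[CO3²⁻] = (α₁ + 2α₂)·DIC
At pH 8.14: [H⁺]/K1 = 10^-2.24 = 0.0057544, K2/[H⁺] = 10^-0.93 = 0.11749
α₁ = 1/(1 + 0.0057544 + 0.11749) = 1/1.1232 = 0.8903; α₂ = α₁·K2/[H⁺] = 0.1046
α₁ + 2α₂ = 1.0995
DIC = CA / (α₁ + 2α₂) = 2.79 / 1.0995 = 2.54 mmol/kg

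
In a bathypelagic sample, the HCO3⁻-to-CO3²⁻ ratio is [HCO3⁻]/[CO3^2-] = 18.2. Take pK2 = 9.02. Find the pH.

From K2 = [H⁺][CO3^2-]/[HCO3⁻]:  pH = pK2 − log₁₀([HCO3⁻]/[CO3^2-])
log₁₀(18.2) = +1.260
pH = 9.02 − (+1.260) = 7.76

pH = 7.76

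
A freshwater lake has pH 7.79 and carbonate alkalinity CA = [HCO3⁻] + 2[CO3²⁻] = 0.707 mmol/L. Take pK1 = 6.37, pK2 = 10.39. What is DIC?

DIC = 0.732 mmol/L

CA = [HCO3⁻] + 2[CO3²⁻] = (α₁ + 2α₂)·DIC
At pH 7.79: [H⁺]/K1 = 10^-1.42 = 0.038019, K2/[H⁺] = 10^-2.60 = 0.0025119
α₁ = 1/(1 + 0.038019 + 0.0025119) = 1/1.0405 = 0.9610; α₂ = α₁·K2/[H⁺] = 0.002414
α₁ + 2α₂ = 0.9659
DIC = CA / (α₁ + 2α₂) = 0.707 / 0.9659 = 0.732 mmol/L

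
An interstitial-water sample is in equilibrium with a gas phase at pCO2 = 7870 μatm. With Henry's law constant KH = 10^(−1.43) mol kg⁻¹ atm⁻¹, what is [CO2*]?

KH = 10^(−1.43) = 3.715×10^-2 mol kg⁻¹ atm⁻¹
[CO2*] = KH · pCO2 = 3.715×10^-2 × 7870×10^-6 atm = 2.92×10^-4 mol/kg

[CO2*] = 292 μmol/kg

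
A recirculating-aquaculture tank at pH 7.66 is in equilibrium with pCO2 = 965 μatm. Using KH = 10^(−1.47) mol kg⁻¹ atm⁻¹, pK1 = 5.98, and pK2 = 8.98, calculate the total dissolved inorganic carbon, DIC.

[CO2*] = KH · pCO2 = 10^(−1.47) × 965×10^-6 = 3.270×10^-5 mol/kg
α₀ = 1/(1 + K1/[H⁺] + K1K2/[H⁺]²) = 1/(1 + 10^+1.68 + 10^+0.36) = 0.01955
DIC = [CO2*]/α₀ = 3.270×10^-5 / 0.01955 = 1.67 mmol/kg

DIC = 1.67 mmol/kg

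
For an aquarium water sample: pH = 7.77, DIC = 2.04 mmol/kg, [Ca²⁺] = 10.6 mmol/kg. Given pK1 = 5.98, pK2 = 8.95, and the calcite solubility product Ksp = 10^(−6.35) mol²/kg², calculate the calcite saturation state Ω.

α₂ = 1 / (1 + [H⁺]/K2 + [H⁺]²/(K1K2)) = 1 / (1 + 10^+1.18 + 10^-0.61)
   = 1 / (1 + 15.136 + 0.24547) = 1/16.381 = 0.06105
[CO3²⁻] = α₂ × DIC = 0.06105 × 2.04 = 0.1245 mmol/kg
Ksp = 10^(−6.35) = 4.467×10^-7
Ω = [Ca²⁺][CO3²⁻]/Ksp = (10.6×10^-3)(1.245×10^-4) / 4.467×10^-7 = 2.96

Ω = 2.96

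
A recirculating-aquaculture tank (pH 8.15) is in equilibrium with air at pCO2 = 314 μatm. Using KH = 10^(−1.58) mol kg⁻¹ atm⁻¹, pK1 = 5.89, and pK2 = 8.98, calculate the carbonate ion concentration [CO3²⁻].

[CO2*] = KH · pCO2 = 10^(−1.58) × 314×10^-6 = 8.259×10^-6 mol/kg
α₀ = 1/(1 + K1/[H⁺] + K1K2/[H⁺]²) = 1/(1 + 10^+2.26 + 10^+1.43) = 0.004765
DIC = [CO2*]/α₀ = 8.259×10^-6 / 0.004765 = 1.733 mmol/kg
[CO3²⁻] = α₂·DIC; α₂ = 0.1282, so [CO3²⁻] = 0.1282 × 1.733 = 0.222 mmol/kg

[CO3²⁻] = 0.222 mmol/kg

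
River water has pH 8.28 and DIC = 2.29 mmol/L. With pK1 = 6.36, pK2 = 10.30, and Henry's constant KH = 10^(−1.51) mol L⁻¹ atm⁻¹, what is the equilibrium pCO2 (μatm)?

pCO2 = 872 μatm

α₀ = 1 / (1 + K1/[H⁺] + K1K2/[H⁺]²) = 1 / (1 + 10^+1.92 + 10^-0.10)
   = 1 / (1 + 83.176 + 0.79433) = 1/84.971 = 0.01177
[CO2*] = α₀ × DIC = 0.01177 × 2.29 = 0.02695 mmol/L
pCO2 = [CO2*]/KH = 2.695×10^-5 / 3.090×10^-2 = 872 μatm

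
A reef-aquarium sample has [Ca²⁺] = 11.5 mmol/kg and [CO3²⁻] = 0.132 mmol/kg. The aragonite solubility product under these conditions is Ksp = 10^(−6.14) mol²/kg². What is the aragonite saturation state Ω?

Ksp = 10^(−6.14) = 7.244×10^-7
Ω = [Ca²⁺][CO3²⁻]/Ksp = (11.5×10^-3)(0.132×10^-3) / 7.244×10^-7 = 2.10

Ω = 2.10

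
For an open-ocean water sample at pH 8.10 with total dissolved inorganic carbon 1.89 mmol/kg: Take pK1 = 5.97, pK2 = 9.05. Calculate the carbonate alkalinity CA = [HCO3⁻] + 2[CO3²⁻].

CA = 2.07 mmol/kg

CA = [HCO3⁻] + 2[CO3²⁻] = (α₁ + 2α₂)·DIC
At pH 8.10: [H⁺]/K1 = 10^-2.13 = 0.0074131, K2/[H⁺] = 10^-0.95 = 0.11220
α₁ = 1/(1 + 0.0074131 + 0.11220) = 1/1.1196 = 0.8932; α₂ = α₁·K2/[H⁺] = 0.1002
α₁ + 2α₂ = 1.0936
CA = 1.0936 × 1.89 = 2.07 mmol/kg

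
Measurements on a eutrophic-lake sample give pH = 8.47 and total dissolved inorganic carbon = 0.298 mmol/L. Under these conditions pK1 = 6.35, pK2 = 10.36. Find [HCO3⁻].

α₁ = 1 / (1 + [H⁺]/K1 + K2/[H⁺]) = 1 / (1 + 10^-2.12 + 10^-1.89)
   = 1 / (1 + 0.0075858 + 0.012882) = 1/1.0205 = 0.9799
[HCO3⁻] = α₁ × DIC = 0.9799 × 0.298 = 0.292 mmol/L

[HCO3⁻] = 0.292 mmol/L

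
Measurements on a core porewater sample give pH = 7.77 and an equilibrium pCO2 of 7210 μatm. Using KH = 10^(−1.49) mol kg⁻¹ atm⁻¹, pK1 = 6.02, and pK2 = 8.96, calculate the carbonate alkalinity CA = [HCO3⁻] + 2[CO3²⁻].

CA = 14.8 mmol/kg

[CO2*] = KH · pCO2 = 10^(−1.49) × 7210×10^-6 = 2.333×10^-4 mol/kg
α₀ = 1/(1 + K1/[H⁺] + K1K2/[H⁺]²) = 1/(1 + 10^+1.75 + 10^+0.56) = 0.01643
DIC = [CO2*]/α₀ = 2.333×10^-4 / 0.01643 = 14.20 mmol/kg
CA = (α₁ + 2α₂)·DIC = (0.9239 + 2×0.05965) × 14.20 = 14.8 mmol/kg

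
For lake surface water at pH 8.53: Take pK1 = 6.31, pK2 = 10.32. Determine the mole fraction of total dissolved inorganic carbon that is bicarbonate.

α₁ = 1 / (1 + [H⁺]/K1 + K2/[H⁺]) = 1 / (1 + 10^-2.22 + 10^-1.79)
   = 1 / (1 + 0.0060256 + 0.016218) = 1/1.0222 = 0.9782

α₁ = 0.978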